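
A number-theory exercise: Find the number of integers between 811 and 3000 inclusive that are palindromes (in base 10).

The integers in [811, 3000] that are palindromes (in base 10): 818, 828, 838, 848, 858, 868, …, 2882, 2992.
39 qualify.

39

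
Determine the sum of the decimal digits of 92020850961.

42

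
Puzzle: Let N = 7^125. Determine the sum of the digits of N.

7^125 = 4337654948097993282537354757263188251697832994620405101744893017744569432720994168089672192211758909320807
Sum of its 106 digits: 499.

499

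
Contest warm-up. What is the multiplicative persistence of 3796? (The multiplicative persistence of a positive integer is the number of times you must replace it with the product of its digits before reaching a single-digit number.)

3

3796 → 1134 → 12 → 2 (3 steps)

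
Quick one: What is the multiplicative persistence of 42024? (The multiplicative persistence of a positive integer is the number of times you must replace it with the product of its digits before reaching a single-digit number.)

1

42024 → 0 (1 step)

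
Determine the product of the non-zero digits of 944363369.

9×4×4×3×6×3×3×6×9 = 1259712

1259712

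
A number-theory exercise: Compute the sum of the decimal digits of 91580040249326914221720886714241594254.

9+1+5+8+0+0+4+0+2+4+9+3+2+6+9+1+4+2+2+1+7+2+0+8+8+6+7+1+4+2+4+1+5+9+4+2+5+4 = 151

151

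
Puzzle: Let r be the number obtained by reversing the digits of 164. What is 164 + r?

Reverse of 164 is 461.
164 + 461 = 625

625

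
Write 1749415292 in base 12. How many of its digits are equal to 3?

1

1749415292 in base 12 is 409A61138.
The digit 3 appears 1 time.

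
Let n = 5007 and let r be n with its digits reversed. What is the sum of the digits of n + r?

Reversal of 5007 is 7005; 5007 + 7005 = 12012.
Digit sum of 12012: 1+2+0+1+2 = 6.

6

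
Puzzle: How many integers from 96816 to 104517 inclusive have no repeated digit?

The integers in [96816, 104517] that have no repeated digit: 96817, 96820, 96821, 96823, 96824, 96825, …, 104397, 104398.
1183 qualify.

1183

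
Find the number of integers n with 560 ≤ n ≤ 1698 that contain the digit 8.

303

The integers in [560, 1698] that contain the digit 8: 568, 578, 580, 581, 582, 583, …, 1689, 1698.
303 qualify.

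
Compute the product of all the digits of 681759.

6×8×1×7×5×9 = 15120

15120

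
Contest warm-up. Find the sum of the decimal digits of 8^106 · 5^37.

8^106 · 5^37 = 38853377844514581418389238136470378132848136781042790425036248194778085704104169963520000000000000000000000000000000000000
Sum of its 122 digits: 383.

383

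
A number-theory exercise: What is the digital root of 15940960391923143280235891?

1+5+9+4+0+9+6+0+3+9+1+9+2+3+1+4+3+2+8+0+2+3+5+8+9+1 = 107
1+0+7 = 8

8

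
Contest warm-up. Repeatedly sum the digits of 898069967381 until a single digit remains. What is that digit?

8+9+8+0+6+9+9+6+7+3+8+1 = 74
7+4 = 11
1+1 = 2

2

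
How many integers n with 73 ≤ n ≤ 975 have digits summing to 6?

21

The integers in [73, 975] that have digits summing to 6: 105, 114, 123, 132, 141, 150, …, 510, 600.
21 qualify.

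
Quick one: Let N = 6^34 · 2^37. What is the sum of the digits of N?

6^34 · 2^37 = 39377881943616213632296905944976064512
Sum of its 38 digits: 180.

180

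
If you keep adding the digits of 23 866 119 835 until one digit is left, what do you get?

2+3+8+6+6+1+1+9+8+3+5 = 52
5+2 = 7

7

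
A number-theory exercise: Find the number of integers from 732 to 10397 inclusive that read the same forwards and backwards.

121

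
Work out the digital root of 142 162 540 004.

2

1+4+2+1+6+2+5+4+0+0+0+4 = 29
2+9 = 11
1+1 = 2
(Equivalently, 142 162 540 004 mod 9 = 2.)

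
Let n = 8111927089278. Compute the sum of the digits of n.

8+1+1+1+9+2+7+0+8+9+2+7+8 = 63

63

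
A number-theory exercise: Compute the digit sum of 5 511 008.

20

5+5+1+1+0+0+8 = 20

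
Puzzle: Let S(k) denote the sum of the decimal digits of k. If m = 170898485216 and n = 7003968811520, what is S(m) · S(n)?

2950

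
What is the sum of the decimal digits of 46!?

216

46! = 5502622159812088949850305428800254892961651752960000000000
Sum of its 58 digits: 216.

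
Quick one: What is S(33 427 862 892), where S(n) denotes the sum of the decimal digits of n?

54

3+3+4+2+7+8+6+2+8+9+2 = 54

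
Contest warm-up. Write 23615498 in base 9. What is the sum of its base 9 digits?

34

23615498 in base 9 is 48383332.
Digit sum: 4+8+3+8+3+3+3+2 = 34.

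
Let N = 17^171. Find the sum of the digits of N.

17^171 = 2551323654940013866246142445892453433710028730716116724650214178749501904570057469490488723766352573397549391603590287175213790680892018948425172090729956804687493575135739094278117506287959087961393778929050033
Sum of its 211 digits: 953.

953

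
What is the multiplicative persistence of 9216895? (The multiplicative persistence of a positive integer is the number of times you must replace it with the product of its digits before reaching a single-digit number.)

2

9216895 → 38880 → 0 (2 steps)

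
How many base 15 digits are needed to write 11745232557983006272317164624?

11745232557983006272317164624 in base 15 is A6EB43187BA7A1861123C19E, which has 24 digits.

24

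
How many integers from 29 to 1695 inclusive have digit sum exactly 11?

The integers in [29, 1695] that have digit sum exactly 11: 29, 38, 47, 56, 65, 74, …, 1631, 1640.
123 qualify.

123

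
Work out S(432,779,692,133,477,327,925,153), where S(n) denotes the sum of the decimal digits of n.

111

4+3+2+7+7+9+6+9+2+1+3+3+4+7+7+3+2+7+9+2+5+1+5+3 = 111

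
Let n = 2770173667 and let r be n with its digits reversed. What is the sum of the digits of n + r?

Reversal of 2770173667 is 7663710772; 2770173667 + 7663710772 = 10433884439.
Digit sum of 10433884439: 1+0+4+3+3+8+8+4+4+3+9 = 47.

47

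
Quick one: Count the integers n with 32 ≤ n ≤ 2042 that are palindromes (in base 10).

The integers in [32, 2042] that are palindromes (in base 10): 33, 44, 55, 66, 77, 88, …, 1991, 2002.
108 qualify.

108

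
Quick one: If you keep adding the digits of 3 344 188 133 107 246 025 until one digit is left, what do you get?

2

3+3+4+4+1+8+8+1+3+3+1+0+7+2+4+6+0+2+5 = 65
6+5 = 11
1+1 = 2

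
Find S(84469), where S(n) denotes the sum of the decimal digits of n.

31

8+4+4+6+9 = 31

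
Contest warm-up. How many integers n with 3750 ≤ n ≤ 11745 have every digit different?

The integers in [3750, 11745] that have every digit different: 3750, 3751, 3752, 3754, 3756, 3758, …, 10986, 10987.
3500 qualify.

3500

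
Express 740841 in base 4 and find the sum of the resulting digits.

740841 in base 4 is 2310313221.
Digit sum: 2+3+1+0+3+1+3+2+2+1 = 18.

18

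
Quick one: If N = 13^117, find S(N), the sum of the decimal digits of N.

13^117 = 21447279913381144797631035444143615235315139166043202673556129406307332193091442592392357493460768000639755143577171560356656539933
Sum of its 131 digits: 541.

541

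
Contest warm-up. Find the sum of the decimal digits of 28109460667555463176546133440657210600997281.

184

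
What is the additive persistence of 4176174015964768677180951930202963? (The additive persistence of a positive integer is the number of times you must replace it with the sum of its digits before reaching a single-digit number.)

4176174015964768677180951930202963 → 154 → 10 → 1 (3 steps)

3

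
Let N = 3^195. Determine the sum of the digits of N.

414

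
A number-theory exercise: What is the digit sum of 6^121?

450

6^121 = 14331818396160659865344412250308798484976574959068545045852379196157177795134806700610715385856
Sum of its 95 digits: 450.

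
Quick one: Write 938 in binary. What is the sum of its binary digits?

6

938 in base 2 is 1110101010.
Digit sum: 1+1+1+0+1+0+1+0+1+0 = 6.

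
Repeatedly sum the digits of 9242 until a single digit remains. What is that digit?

8

9+2+4+2 = 17
1+7 = 8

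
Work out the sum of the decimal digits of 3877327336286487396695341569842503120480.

3+8+7+7+3+2+7+3+3+6+2+8+6+4+8+7+3+9+6+6+9+5+3+4+1+5+6+9+8+4+2+5+0+3+1+2+0+4+8+0 = 187

187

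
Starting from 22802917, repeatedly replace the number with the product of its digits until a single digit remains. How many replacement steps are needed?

1

22802917 → 0 (1 step)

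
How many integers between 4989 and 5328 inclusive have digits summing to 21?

12

The integers in [4989, 5328] that have digits summing to 21: 5079, 5088, 5097, 5169, 5178, 5187, …, 5286, 5295.
12 qualify.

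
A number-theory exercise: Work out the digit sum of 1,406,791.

28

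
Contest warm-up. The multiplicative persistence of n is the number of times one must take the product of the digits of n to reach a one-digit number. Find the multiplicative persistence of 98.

3

98 → 72 → 14 → 4 (3 steps)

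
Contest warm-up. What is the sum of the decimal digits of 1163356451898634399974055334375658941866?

202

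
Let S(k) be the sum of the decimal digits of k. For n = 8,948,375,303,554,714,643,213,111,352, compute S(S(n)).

First digit sum: 108.
1+0+8 = 9.

9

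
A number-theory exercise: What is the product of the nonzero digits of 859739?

68040

8×5×9×7×3×9 = 68040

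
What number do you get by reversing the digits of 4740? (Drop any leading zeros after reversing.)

474

Reversing 4740 gives 474.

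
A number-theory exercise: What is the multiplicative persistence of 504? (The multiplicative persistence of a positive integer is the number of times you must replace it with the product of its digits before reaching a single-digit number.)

1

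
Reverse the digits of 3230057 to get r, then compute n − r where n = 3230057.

Reverse of 3230057 is 7500323.
3230057 − 7500323 = -4270266

-4270266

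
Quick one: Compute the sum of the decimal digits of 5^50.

151

5^50 = 88817841970012523233890533447265625
Sum of its 35 digits: 151.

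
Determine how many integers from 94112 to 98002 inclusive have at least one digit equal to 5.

1793

The integers in [94112, 98002] that have at least one digit equal to 5: 94115, 94125, 94135, 94145, 94150, 94151, …, 97985, 97995.
1793 qualify.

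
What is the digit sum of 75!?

432

75! = 24809140811395398091946477116594033660926243886570122837795894512655842677572867409443815424000000000000000000
Sum of its 110 digits: 432.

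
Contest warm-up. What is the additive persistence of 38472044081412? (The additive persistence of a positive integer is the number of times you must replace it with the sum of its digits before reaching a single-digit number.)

38472044081412 → 48 → 12 → 3 (3 steps)

3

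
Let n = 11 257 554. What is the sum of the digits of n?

1+1+2+5+7+5+5+4 = 30

30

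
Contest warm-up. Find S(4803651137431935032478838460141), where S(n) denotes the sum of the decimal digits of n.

122

4+8+0+3+6+5+1+1+3+7+4+3+1+9+3+5+0+3+2+4+7+8+8+3+8+4+6+0+1+4+1 = 122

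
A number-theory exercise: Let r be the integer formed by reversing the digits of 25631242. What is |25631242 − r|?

Reverse of 25631242 is 24213652.
|25631242 − 24213652| = 1417590

1417590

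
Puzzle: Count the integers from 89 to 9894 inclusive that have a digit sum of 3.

The integers in [89, 9894] that have a digit sum of 3: 102, 111, 120, 201, 210, 300, …, 2100, 3000.
16 qualify.

16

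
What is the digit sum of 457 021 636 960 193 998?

4+5+7+0+2+1+6+3+6+9+6+0+1+9+3+9+9+8 = 88

88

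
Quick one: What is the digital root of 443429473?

4+4+3+4+2+9+4+7+3 = 40
4+0 = 4

4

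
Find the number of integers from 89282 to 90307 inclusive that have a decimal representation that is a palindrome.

11

The integers in [89282, 90307] that have a decimal representation that is a palindrome: 89298, 89398, 89498, 89598, 89698, 89798, …, 90109, 90209.
11 qualify.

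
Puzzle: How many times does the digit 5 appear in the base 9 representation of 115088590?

115088590 in base 9 is 260502771.
The digit 5 appears 1 time.

1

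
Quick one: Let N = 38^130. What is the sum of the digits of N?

38^130 = 23543312118259451436243197995068505184841979892461154037558940053100567455927423926019250307820918256759202578991660985199568383040572347229270711739754982720435634081007132677080046751390068010876795879424
Sum of its 206 digits: 907.

907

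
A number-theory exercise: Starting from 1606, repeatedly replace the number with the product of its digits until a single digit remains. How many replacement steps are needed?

1

1606 → 0 (1 step)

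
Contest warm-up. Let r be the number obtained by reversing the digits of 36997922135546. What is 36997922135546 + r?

101551045115509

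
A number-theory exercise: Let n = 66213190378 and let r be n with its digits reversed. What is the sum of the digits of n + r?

38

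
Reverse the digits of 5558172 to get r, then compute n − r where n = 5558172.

Reverse of 5558172 is 2718555.
5558172 − 2718555 = 2839617

2839617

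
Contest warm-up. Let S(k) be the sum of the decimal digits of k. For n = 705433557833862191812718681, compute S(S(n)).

First digit sum: 122.
1+2+2 = 5.

5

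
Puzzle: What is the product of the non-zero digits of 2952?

2×9×5×2 = 180

180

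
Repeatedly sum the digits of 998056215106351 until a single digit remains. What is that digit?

7

9+9+8+0+5+6+2+1+5+1+0+6+3+5+1 = 61
6+1 = 7
(Equivalently, 998056215106351 mod 9 = 7.)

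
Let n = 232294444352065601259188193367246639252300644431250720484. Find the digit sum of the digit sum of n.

First digit sum: 220.
2+2+0 = 4.

4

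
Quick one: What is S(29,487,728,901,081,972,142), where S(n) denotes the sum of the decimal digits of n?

2+9+4+8+7+7+2+8+9+0+1+0+8+1+9+7+2+1+4+2 = 91

91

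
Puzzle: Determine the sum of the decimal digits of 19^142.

19^142 = 38283473536318872949866687176345119434681006000572778053085551128360710733792547199597858733159945542680409375020648462145743071987297536744988867343801178147851460890695616129761561
Sum of its 182 digits: 856.

856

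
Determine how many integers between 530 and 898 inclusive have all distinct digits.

264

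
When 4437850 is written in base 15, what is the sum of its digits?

60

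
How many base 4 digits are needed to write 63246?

63246 in base 4 is 33130032, which has 8 digits.

8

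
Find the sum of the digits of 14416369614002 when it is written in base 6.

47

14416369614002 in base 6 is 50354442212540402.
Digit sum: 5+0+3+5+4+4+4+2+2+1+2+5+4+0+4+0+2 = 47.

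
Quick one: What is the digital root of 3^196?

9

The digital root of n equals n mod 9 (or 9 when 9 | n), so we need 3^196 mod 9.
3^196 ≡ 0 (mod 9), so the digital root is 9.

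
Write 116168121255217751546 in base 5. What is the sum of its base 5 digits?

58

116168121255217751546 in base 5 is 30243442100442121141221022141.
Digit sum: 3+0+2+4+3+4+4+2+1+0+0+4+4+2+1+2+1+1+4+1+2+2+1+0+2+2+1+4+1 = 58.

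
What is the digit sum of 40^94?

40^94 = 3923188584616675477397368389504791510063972152790021570560000000000000000000000000000000000000000000000000000000000000000000000000000000000000000000000
Sum of its 151 digits: 265.

265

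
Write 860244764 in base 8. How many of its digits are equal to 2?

860244764 in base 8 is 6321445434.
The digit 2 appears 1 time.

1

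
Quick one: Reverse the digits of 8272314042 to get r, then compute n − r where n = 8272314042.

5868181314

Reverse of 8272314042 is 2404132728.
8272314042 − 2404132728 = 5868181314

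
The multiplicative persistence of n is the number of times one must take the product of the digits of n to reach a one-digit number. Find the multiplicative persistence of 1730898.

1730898 → 0 (1 step)

1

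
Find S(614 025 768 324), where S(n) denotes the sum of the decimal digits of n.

48

6+1+4+0+2+5+7+6+8+3+2+4 = 48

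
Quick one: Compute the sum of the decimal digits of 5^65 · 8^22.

5^65 · 8^22 = 200000000000000000000000000000000000000000000000000000000000000000
Sum of its 66 digits: 2.

2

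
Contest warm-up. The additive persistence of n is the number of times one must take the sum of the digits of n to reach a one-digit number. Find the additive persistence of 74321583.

2

74321583 → 33 → 6 (2 steps)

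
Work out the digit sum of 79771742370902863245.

7+9+7+7+1+7+4+2+3+7+0+9+0+2+8+6+3+2+4+5 = 93

93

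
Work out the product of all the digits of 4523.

120

4×5×2×3 = 120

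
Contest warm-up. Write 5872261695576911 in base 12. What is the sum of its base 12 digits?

107

5872261695576911 in base 12 is 46A7437A84778BB.
Digit sum: 4+6+10+7+4+3+7+10+8+4+7+7+8+11+11 = 107.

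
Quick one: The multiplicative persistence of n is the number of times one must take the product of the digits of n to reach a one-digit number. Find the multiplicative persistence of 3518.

2

3518 → 120 → 0 (2 steps)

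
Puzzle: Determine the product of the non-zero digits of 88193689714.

20901888

8×8×1×9×3×6×8×9×7×1×4 = 20901888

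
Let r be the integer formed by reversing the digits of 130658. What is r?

856031

Reversing 130658 gives 856031.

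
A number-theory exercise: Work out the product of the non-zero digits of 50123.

5×1×2×3 = 30

30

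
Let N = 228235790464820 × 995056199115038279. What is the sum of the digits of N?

136

228235790464820 × 995056199115038279 = 227107438161940084960457502844780
Sum of its 33 digits: 136.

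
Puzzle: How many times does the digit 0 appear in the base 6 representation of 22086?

2

22086 in base 6 is 250130.
The digit 0 appears 2 times.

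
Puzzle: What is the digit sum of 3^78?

3^78 = 16423203268260658146231467800709255289
Sum of its 38 digits: 153.

153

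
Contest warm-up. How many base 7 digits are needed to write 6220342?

6220342 in base 7 is 103605052, which has 9 digits.

9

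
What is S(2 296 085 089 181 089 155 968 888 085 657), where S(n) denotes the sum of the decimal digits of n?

165

2+2+9+6+0+8+5+0+8+9+1+8+1+0+8+9+1+5+5+9+6+8+8+8+8+0+8+5+6+5+7 = 165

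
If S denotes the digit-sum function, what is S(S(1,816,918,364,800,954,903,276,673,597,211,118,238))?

First digit sum: 164.
1+6+4 = 11.

11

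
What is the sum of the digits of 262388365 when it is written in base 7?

37

262388365 in base 7 is 6334156441.
Digit sum: 6+3+3+4+1+5+6+4+4+1 = 37.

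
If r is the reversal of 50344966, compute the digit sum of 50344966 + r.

38

Reversal of 50344966 is 66944305; 50344966 + 66944305 = 117289271.
Digit sum of 117289271: 1+1+7+2+8+9+2+7+1 = 38.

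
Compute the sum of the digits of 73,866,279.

48

7+3+8+6+6+2+7+9 = 48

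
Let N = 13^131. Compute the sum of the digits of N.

13^131 = 84446013468429611953806430265259666320755791539655388448911953050786952005835754230843570848221679128927323788902413461438838361158249677358207637
Sum of its 146 digits: 673.

673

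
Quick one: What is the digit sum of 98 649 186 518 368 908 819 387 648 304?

9+8+6+4+9+1+8+6+5+1+8+3+6+8+9+0+8+8+1+9+3+8+7+6+4+8+3+0+4 = 160

160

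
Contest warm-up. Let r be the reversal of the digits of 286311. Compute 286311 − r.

Reverse of 286311 is 113682.
286311 − 113682 = 172629

172629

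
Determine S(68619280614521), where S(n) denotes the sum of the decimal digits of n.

6+8+6+1+9+2+8+0+6+1+4+5+2+1 = 59

59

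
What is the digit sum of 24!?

24! = 620448401733239439360000
Sum of its 24 digits: 81.

81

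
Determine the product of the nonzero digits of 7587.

1960

7×5×8×7 = 1960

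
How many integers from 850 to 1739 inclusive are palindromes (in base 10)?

22

The integers in [850, 1739] that are palindromes (in base 10): 858, 868, 878, 888, 898, 909, …, 1551, 1661.
22 qualify.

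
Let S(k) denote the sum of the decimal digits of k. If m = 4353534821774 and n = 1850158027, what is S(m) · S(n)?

2072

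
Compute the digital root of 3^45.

The digital root of n equals n mod 9 (or 9 when 9 | n), so we need 3^45 mod 9.
3^45 ≡ 0 (mod 9), so the digital root is 9.

9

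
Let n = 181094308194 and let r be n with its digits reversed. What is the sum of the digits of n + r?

78

Reversal of 181094308194 is 491803490181; 181094308194 + 491803490181 = 672897798375.
Digit sum of 672897798375: 6+7+2+8+9+7+7+9+8+3+7+5 = 78.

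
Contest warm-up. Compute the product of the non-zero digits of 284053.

2×8×4×5×3 = 960

960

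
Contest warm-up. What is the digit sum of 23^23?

23^23 = 20880467999847912034355032910567
Sum of its 32 digits: 146.

146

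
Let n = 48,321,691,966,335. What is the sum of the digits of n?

66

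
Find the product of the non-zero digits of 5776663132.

5×7×7×6×6×6×3×1×3×2 = 952560

952560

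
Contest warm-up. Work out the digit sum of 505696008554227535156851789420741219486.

5+0+5+6+9+6+0+0+8+5+5+4+2+2+7+5+3+5+1+5+6+8+5+1+7+8+9+4+2+0+7+4+1+2+1+9+4+8+6 = 175

175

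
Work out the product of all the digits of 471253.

840

4×7×1×2×5×3 = 840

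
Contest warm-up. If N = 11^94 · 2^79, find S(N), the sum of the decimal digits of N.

527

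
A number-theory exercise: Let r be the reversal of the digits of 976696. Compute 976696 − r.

Reverse of 976696 is 696679.
976696 − 696679 = 280017

280017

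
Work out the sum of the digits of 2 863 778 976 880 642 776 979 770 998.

2+8+6+3+7+7+8+9+7+6+8+8+0+6+4+2+7+7+6+9+7+9+7+7+0+9+9+8 = 176

176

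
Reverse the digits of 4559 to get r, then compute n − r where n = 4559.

Reverse of 4559 is 9554.
4559 − 9554 = -4995

-4995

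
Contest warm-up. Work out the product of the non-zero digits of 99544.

6480

9×9×5×4×4 = 6480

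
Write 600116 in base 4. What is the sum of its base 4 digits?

11

600116 in base 4 is 2102200310.
Digit sum: 2+1+0+2+2+0+0+3+1+0 = 11.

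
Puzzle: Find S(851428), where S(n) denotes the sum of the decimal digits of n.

8+5+1+4+2+8 = 28

28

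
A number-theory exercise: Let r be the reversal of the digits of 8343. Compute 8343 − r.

4905

Reverse of 8343 is 3438.
8343 − 3438 = 4905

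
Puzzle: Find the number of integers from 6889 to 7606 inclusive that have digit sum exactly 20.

55

The integers in [6889, 7606] that have digit sum exactly 20: 6905, 6914, 6923, 6932, 6941, 6950, …, 7571, 7580.
55 qualify.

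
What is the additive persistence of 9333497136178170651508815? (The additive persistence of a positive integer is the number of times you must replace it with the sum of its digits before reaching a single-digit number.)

2

9333497136178170651508815 → 111 → 3 (2 steps)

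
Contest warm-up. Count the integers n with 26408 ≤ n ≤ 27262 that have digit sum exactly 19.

The integers in [26408, 27262] that have digit sum exactly 19: 26416, 26425, 26434, 26443, 26452, 26461, …, 27253, 27262.
58 qualify.

58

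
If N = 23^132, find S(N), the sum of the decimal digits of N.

23^132 = 559853444205256635038100588781766472299607450896116455907997413610043321320649050722672985771503413338123172793785354887420997040443053745840717914418241953209814924365524375775521
Sum of its 180 digits: 784.

784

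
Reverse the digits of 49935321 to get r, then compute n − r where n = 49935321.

Reverse of 49935321 is 12353994.
49935321 − 12353994 = 37581327

37581327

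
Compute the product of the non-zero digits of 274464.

5376

2×7×4×4×6×4 = 5376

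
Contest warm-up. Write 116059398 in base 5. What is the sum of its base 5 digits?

22

116059398 in base 5 is 214202400043.
Digit sum: 2+1+4+2+0+2+4+0+0+0+4+3 = 22.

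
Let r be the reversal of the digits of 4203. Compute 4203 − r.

Reverse of 4203 is 3024.
4203 − 3024 = 1179

1179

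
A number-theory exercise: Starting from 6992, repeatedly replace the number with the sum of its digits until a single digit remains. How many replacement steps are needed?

2

6992 → 26 → 8 (2 steps)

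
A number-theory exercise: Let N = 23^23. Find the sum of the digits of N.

146

23^23 = 20880467999847912034355032910567
Sum of its 32 digits: 146.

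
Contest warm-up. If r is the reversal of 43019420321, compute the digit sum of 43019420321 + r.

Reversal of 43019420321 is 12302491034; 43019420321 + 12302491034 = 55321911355.
Digit sum of 55321911355: 5+5+3+2+1+9+1+1+3+5+5 = 40.

40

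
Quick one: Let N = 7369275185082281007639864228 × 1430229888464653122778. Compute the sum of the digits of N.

210

7369275185082281007639864228 × 1430229888464653122778 = 10539757626025566763700195950222829853140134185384
Sum of its 50 digits: 210.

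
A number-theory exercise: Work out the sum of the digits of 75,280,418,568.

7+5+2+8+0+4+1+8+5+6+8 = 54

54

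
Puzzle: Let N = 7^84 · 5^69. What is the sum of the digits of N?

557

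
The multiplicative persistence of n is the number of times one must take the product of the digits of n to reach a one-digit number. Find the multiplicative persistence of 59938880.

1

59938880 → 0 (1 step)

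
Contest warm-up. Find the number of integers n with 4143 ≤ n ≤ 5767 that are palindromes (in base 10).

The integers in [4143, 5767] that are palindromes (in base 10): 4224, 4334, 4444, 4554, 4664, 4774, …, 5555, 5665.
15 qualify.

15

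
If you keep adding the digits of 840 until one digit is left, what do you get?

8+4+0 = 12
1+2 = 3

3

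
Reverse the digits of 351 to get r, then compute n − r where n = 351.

Reverse of 351 is 153.
351 − 153 = 198

198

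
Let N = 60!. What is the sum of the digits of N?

288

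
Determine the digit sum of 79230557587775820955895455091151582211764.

195

7+9+2+3+0+5+5+7+5+8+7+7+7+5+8+2+0+9+5+5+8+9+5+4+5+5+0+9+1+1+5+1+5+8+2+2+1+1+7+6+4 = 195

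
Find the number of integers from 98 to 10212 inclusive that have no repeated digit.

The integers in [98, 10212] that have no repeated digit: 98, 102, 103, 104, 105, 106, …, 9875, 9876.
5185 qualify.

5185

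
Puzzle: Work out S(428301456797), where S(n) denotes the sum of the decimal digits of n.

56

4+2+8+3+0+1+4+5+6+7+9+7 = 56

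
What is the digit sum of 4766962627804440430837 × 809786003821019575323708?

4766962627804440430837 × 809786003821019575323708 = 3860219616733904114403080978470930437260383596
Sum of its 46 digits: 192.

192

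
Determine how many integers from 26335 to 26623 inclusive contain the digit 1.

The integers in [26335, 26623] that contain the digit 1: 26341, 26351, 26361, 26371, 26381, 26391, …, 26619, 26621.
56 qualify.

56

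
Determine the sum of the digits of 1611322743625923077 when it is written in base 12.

101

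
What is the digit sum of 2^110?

2^110 = 1298074214633706907132624082305024
Sum of its 34 digits: 121.

121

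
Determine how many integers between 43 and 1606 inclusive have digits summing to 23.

18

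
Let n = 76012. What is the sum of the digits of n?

7+6+0+1+2 = 16

16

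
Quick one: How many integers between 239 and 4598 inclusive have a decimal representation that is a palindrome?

112

The integers in [239, 4598] that have a decimal representation that is a palindrome: 242, 252, 262, 272, 282, 292, …, 4444, 4554.
112 qualify.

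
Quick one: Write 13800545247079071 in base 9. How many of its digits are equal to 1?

1

13800545247079071 in base 9 is 74022606447144400.
The digit 1 appears 1 time.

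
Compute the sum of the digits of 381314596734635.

3+8+1+3+1+4+5+9+6+7+3+4+6+3+5 = 68

68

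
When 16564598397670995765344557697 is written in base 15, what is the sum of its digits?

16564598397670995765344557697 in base 15 is EB5E764C80CC89DB38A8CC82.
Digit sum: 14+11+5+14+7+6+4+12+8+0+12+12+8+9+13+11+3+8+10+8+12+12+8+2 = 209.

209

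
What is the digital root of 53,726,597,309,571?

5+3+7+2+6+5+9+7+3+0+9+5+7+1 = 69
6+9 = 15
1+5 = 6

6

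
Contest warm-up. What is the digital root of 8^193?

8

The digital root of n equals n mod 9 (or 9 when 9 | n), so we need 8^193 mod 9.
8^193 ≡ 8 (mod 9), so the digital root is 8.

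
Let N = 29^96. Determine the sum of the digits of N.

640

29^96 = 245588370931177495936589716742132211890456936500352403114780489287315288626541191399109648792723503741731243485697744946949239083922194741121
Sum of its 141 digits: 640.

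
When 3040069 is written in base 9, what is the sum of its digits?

29

3040069 in base 9 is 5643164.
Digit sum: 5+6+4+3+1+6+4 = 29.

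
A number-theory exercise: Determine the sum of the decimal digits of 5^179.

542

5^179 = 130506089359970490534205882185130951114023285161379330955172729109394464891949724544457922537077365632285363972187042236328125
Sum of its 126 digits: 542.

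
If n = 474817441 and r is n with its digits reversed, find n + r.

Reverse of 474817441 is 144718474.
474817441 + 144718474 = 619535915

619535915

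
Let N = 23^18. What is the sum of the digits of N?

23^18 = 3244150909895248285300369
Sum of its 25 digits: 109.

109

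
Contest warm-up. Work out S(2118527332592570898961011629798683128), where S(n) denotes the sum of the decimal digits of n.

2+1+1+8+5+2+7+3+3+2+5+9+2+5+7+0+8+9+8+9+6+1+0+1+1+6+2+9+7+9+8+6+8+3+1+2+8 = 174

174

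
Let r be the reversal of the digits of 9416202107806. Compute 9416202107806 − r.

Reverse of 9416202107806 is 6087012026149.
9416202107806 − 6087012026149 = 3329190081657

3329190081657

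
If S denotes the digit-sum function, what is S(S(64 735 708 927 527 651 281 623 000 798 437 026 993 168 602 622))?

8

First digit sum: 206.
2+0+6 = 8.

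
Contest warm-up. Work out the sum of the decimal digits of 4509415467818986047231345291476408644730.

179

4+5+0+9+4+1+5+4+6+7+8+1+8+9+8+6+0+4+7+2+3+1+3+4+5+2+9+1+4+7+6+4+0+8+6+4+4+7+3+0 = 179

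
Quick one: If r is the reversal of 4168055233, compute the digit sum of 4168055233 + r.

56

Reversal of 4168055233 is 3325508614; 4168055233 + 3325508614 = 7493563847.
Digit sum of 7493563847: 7+4+9+3+5+6+3+8+4+7 = 56.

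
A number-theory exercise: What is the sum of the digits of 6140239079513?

50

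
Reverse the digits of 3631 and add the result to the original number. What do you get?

4994

Reverse of 3631 is 1363.
3631 + 1363 = 4994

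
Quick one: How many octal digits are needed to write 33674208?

9

33674208 in base 8 is 200351740, which has 9 digits.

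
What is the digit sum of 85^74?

592

85^74 = 59841228794508454504719666374314975373872738113852664058020245020417914761342393530996221517504973460600814494370069951401092112064361572265625
Sum of its 143 digits: 592.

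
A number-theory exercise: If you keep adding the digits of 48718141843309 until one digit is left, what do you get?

4+8+7+1+8+1+4+1+8+4+3+3+0+9 = 61
6+1 = 7

7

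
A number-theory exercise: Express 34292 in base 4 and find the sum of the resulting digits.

11

34292 in base 4 is 20113310.
Digit sum: 2+0+1+1+3+3+1+0 = 11.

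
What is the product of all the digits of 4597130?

0

4×5×9×7×1×3×0 = 0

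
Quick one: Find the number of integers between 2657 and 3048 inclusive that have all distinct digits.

212

The integers in [2657, 3048] that have all distinct digits: 2657, 2658, 2659, 2670, 2671, 2673, …, 3047, 3048.
212 qualify.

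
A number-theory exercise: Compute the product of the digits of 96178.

9×6×1×7×8 = 3024

3024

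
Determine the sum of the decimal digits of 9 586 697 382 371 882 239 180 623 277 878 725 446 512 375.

9+5+8+6+6+9+7+3+8+2+3+7+1+8+8+2+2+3+9+1+8+0+6+2+3+2+7+7+8+7+8+7+2+5+4+4+6+5+1+2+3+7+5 = 216

216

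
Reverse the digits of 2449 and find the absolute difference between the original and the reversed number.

Reverse of 2449 is 9442.
|2449 − 9442| = 6993

6993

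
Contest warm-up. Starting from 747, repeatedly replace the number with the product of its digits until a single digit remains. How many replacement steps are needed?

747 → 196 → 54 → 20 → 0 (4 steps)

4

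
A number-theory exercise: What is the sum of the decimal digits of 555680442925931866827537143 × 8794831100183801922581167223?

555680442925931866827537143 × 8794831100183801922581167223 = 4887115641208895712606422842316170487141154427326663889
Sum of its 55 digits: 238.

238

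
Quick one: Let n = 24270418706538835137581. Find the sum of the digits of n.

2+4+2+7+0+4+1+8+7+0+6+5+3+8+8+3+5+1+3+7+5+8+1 = 98

98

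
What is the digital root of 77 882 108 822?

7+7+8+8+2+1+0+8+8+2+2 = 53
5+3 = 8
(Equivalently, 77 882 108 822 mod 9 = 8.)

8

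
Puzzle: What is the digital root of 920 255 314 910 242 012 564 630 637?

9+2+0+2+5+5+3+1+4+9+1+0+2+4+2+0+1+2+5+6+4+6+3+0+6+3+7 = 92
9+2 = 11
1+1 = 2

2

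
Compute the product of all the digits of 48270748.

0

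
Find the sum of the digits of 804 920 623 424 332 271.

8+0+4+9+2+0+6+2+3+4+2+4+3+3+2+2+7+1 = 62

62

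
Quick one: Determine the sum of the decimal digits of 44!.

216

44! = 2658271574788448768043625811014615890319638528000000000
Sum of its 55 digits: 216.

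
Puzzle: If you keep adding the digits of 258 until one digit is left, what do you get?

2+5+8 = 15
1+5 = 6

6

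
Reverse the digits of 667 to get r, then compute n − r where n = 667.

Reverse of 667 is 766.
667 − 766 = -99

-99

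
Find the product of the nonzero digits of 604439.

2592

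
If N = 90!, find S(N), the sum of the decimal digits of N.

585

90! = 1485715964481761497309522733620825737885569961284688766942216863704985393094065876545992131370884059645617234469978112000000000000000000000
Sum of its 139 digits: 585.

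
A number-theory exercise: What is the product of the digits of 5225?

100

5×2×2×5 = 100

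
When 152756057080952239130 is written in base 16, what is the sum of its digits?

152756057080952239130 in base 16 is 847EA88942F73B41A.
Digit sum: 8+4+7+14+10+8+8+9+4+2+15+7+3+11+4+1+10 = 125.

125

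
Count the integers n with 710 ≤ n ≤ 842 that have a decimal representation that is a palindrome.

13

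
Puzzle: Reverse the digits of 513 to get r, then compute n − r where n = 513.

198

Reverse of 513 is 315.
513 − 315 = 198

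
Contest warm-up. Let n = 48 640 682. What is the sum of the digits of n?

38

4+8+6+4+0+6+8+2 = 38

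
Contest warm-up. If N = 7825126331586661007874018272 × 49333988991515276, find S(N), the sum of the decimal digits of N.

178

7825126331586661007874018272 × 49333988991515276 = 386044696299712649520540430083274136191123072
Sum of its 45 digits: 178.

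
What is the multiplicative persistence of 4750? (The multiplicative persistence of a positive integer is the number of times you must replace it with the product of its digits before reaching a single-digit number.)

1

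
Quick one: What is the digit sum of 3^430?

900

3^430 = 14525782246983536034855161109683669991596791359872003040559706366419642084429701840751350156979879812492031968558443634536059520162376755326522152623614004701935006338791410425475271334803677037795227206649
Sum of its 206 digits: 900.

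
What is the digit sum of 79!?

79! = 894618213078297528685144171539831652069808216779571907213868063227837990693501860533361810841010176000000000000000000
Sum of its 117 digits: 441.

441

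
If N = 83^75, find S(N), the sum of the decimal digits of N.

593

83^75 = 852819119284901691505893506233812310358476893001402369335095516249754638627705555060053479821250040506738302585865934432503383522802930170755307
Sum of its 144 digits: 593.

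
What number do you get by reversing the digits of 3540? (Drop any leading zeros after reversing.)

453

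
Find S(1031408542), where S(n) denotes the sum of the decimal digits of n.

1+0+3+1+4+0+8+5+4+2 = 28

28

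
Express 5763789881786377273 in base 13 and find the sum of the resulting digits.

97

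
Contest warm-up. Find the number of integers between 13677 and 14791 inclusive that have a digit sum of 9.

The integers in [13677, 14791] that have a digit sum of 9: 14004, 14013, 14022, 14031, 14040, 14103, …, 14310, 14400.
15 qualify.

15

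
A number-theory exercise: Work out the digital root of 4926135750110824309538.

5

4+9+2+6+1+3+5+7+5+0+1+1+0+8+2+4+3+0+9+5+3+8 = 86
8+6 = 14
1+4 = 5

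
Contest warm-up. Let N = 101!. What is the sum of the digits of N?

639

101! = 9425947759838359420851623124482936749562312794702543768327889353416977599316221476503087861591808346911623490003549599583369706302603264000000000000000000000000
Sum of its 160 digits: 639.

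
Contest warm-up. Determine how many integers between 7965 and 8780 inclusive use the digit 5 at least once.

235

The integers in [7965, 8780] that use the digit 5 at least once: 7965, 7975, 7985, 7995, 8005, 8015, …, 8765, 8775.
235 qualify.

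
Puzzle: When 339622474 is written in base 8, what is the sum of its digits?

30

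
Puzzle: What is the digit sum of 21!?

21! = 51090942171709440000
Sum of its 20 digits: 63.

63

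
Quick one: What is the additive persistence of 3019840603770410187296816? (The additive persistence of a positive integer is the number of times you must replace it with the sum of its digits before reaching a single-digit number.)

2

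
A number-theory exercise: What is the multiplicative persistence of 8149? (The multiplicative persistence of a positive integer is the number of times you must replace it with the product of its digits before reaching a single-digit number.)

8149 → 288 → 128 → 16 → 6 (4 steps)

4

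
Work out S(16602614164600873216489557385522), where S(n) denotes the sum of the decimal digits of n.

1+6+6+0+2+6+1+4+1+6+4+6+0+0+8+7+3+2+1+6+4+8+9+5+5+7+3+8+5+5+2+2 = 133

133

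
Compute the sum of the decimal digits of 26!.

26! = 403291461126605635584000000
Sum of its 27 digits: 81.

81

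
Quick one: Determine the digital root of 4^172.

4

The digital root of n equals n mod 9 (or 9 when 9 | n), so we need 4^172 mod 9.
4^172 ≡ 4 (mod 9), so the digital root is 4.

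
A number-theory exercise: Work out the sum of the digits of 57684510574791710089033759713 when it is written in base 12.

134

57684510574791710089033759713 in base 12 is 50575365A1284340AB9B0851029.
Digit sum: 5+0+5+7+5+3+6+5+10+1+2+8+4+3+4+0+10+11+9+11+0+8+5+1+0+2+9 = 134.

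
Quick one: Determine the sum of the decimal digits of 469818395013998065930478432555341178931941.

200

4+6+9+8+1+8+3+9+5+0+1+3+9+9+8+0+6+5+9+3+0+4+7+8+4+3+2+5+5+5+3+4+1+1+7+8+9+3+1+9+4+1 = 200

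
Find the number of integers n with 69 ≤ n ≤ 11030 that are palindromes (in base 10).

194

The integers in [69, 11030] that are palindromes (in base 10): 77, 88, 99, 101, 111, 121, …, 10901, 11011.
194 qualify.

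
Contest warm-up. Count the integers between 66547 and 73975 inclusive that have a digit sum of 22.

447

The integers in [66547, 73975] that have a digit sum of 22: 66550, 66604, 66613, 66622, 66631, 66640, …, 73921, 73930.
447 qualify.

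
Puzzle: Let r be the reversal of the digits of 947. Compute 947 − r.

198

Reverse of 947 is 749.
947 − 749 = 198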